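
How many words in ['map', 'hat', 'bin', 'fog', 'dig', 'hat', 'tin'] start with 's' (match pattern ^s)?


Pattern ^s anchors to start of word. Check which words begin with 's':
  'map' -> no
  'hat' -> no
  'bin' -> no
  'fog' -> no
  'dig' -> no
  'hat' -> no
  'tin' -> no
Matching words: []
Count: 0

0


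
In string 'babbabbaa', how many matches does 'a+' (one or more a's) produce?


Pattern 'a+' matches one or more consecutive a's.
String: 'babbabbaa'
Scanning for runs of a:
  Match 1: 'a' (length 1)
  Match 2: 'a' (length 1)
  Match 3: 'aa' (length 2)
Total matches: 3

3


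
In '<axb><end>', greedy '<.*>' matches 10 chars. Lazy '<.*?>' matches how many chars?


Greedy '<.*>' tries to match as MUCH as possible.
Lazy '<.*?>' tries to match as LITTLE as possible.

String: '<axb><end>'
Greedy '<.*>' starts at first '<' and extends to the LAST '>': '<axb><end>' (10 chars)
Lazy '<.*?>' starts at first '<' and stops at the FIRST '>': '<axb>' (5 chars)

5


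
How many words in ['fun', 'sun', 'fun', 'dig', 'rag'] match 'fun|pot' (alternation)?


Alternation 'fun|pot' matches either 'fun' or 'pot'.
Checking each word:
  'fun' -> MATCH
  'sun' -> no
  'fun' -> MATCH
  'dig' -> no
  'rag' -> no
Matches: ['fun', 'fun']
Count: 2

2


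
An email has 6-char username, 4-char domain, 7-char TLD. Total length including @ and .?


An email address has format: username@domain.tld
Username length: 6
'@' character: 1
Domain length: 4
'.' character: 1
TLD length: 7
Total = 6 + 1 + 4 + 1 + 7 = 19

19


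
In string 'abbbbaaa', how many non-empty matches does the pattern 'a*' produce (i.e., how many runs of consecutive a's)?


Pattern 'a*' matches zero or more a's. We want non-empty runs of consecutive a's.
String: 'abbbbaaa'
Walking through the string to find runs of a's:
  Run 1: positions 0-0 -> 'a'
  Run 2: positions 5-7 -> 'aaa'
Non-empty runs found: ['a', 'aaa']
Count: 2

2


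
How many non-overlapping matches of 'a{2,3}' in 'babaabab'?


Pattern 'a{2,3}' matches between 2 and 3 consecutive a's (greedy).
String: 'babaabab'
Finding runs of a's and applying greedy matching:
  Run at pos 1: 'a' (length 1)
  Run at pos 3: 'aa' (length 2)
  Run at pos 6: 'a' (length 1)
Matches: ['aa']
Count: 1

1


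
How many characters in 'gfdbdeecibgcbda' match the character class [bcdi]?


Character class [bcdi] matches any of: {b, c, d, i}
Scanning string 'gfdbdeecibgcbda' character by character:
  pos 0: 'g' -> no
  pos 1: 'f' -> no
  pos 2: 'd' -> MATCH
  pos 3: 'b' -> MATCH
  pos 4: 'd' -> MATCH
  pos 5: 'e' -> no
  pos 6: 'e' -> no
  pos 7: 'c' -> MATCH
  pos 8: 'i' -> MATCH
  pos 9: 'b' -> MATCH
  pos 10: 'g' -> no
  pos 11: 'c' -> MATCH
  pos 12: 'b' -> MATCH
  pos 13: 'd' -> MATCH
  pos 14: 'a' -> no
Total matches: 9

9


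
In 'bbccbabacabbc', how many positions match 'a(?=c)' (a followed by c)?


Lookahead 'a(?=c)' matches 'a' only when followed by 'c'.
String: 'bbccbabacabbc'
Checking each position where char is 'a':
  pos 5: 'a' -> no (next='b')
  pos 7: 'a' -> MATCH (next='c')
  pos 9: 'a' -> no (next='b')
Matching positions: [7]
Count: 1

1


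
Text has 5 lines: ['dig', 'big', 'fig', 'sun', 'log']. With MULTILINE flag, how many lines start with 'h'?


With MULTILINE flag, ^ matches the start of each line.
Lines: ['dig', 'big', 'fig', 'sun', 'log']
Checking which lines start with 'h':
  Line 1: 'dig' -> no
  Line 2: 'big' -> no
  Line 3: 'fig' -> no
  Line 4: 'sun' -> no
  Line 5: 'log' -> no
Matching lines: []
Count: 0

0


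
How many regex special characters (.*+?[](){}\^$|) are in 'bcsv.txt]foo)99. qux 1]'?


Regex special characters are: . * + ? [ ] ( ) { } \ ^ $ |
Scanning 'bcsv.txt]foo)99. qux 1]':
  pos 4: '.' -> SPECIAL
  pos 8: ']' -> SPECIAL
  pos 12: ')' -> SPECIAL
  pos 15: '.' -> SPECIAL
  pos 22: ']' -> SPECIAL
Special chars found: ['.', ']', ')', '.', ']']
Total: 5

5


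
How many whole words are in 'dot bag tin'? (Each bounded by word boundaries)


Word boundaries (\b) mark the start/end of each word.
Text: 'dot bag tin'
Splitting by whitespace:
  Word 1: 'dot'
  Word 2: 'bag'
  Word 3: 'tin'
Total whole words: 3

3


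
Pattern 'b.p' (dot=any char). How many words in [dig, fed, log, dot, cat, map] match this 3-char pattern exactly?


Pattern 'b.p' means: starts with 'b', any single char, ends with 'p'.
Checking each word (must be exactly 3 chars):
  'dig' (len=3): no
  'fed' (len=3): no
  'log' (len=3): no
  'dot' (len=3): no
  'cat' (len=3): no
  'map' (len=3): no
Matching words: []
Total: 0

0


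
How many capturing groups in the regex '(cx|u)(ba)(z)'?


To count capturing groups, count each '(' that starts a group.
Pattern: '(cx|u)(ba)(z)'
Walking through the pattern:
  Position 0: '(' -> group #1
  Position 6: '(' -> group #2
  Position 10: '(' -> group #3
Total capturing groups: 3

3


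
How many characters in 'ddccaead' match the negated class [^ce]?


Negated class [^ce] matches any char NOT in {c, e}
Scanning 'ddccaead':
  pos 0: 'd' -> MATCH
  pos 1: 'd' -> MATCH
  pos 2: 'c' -> no (excluded)
  pos 3: 'c' -> no (excluded)
  pos 4: 'a' -> MATCH
  pos 5: 'e' -> no (excluded)
  pos 6: 'a' -> MATCH
  pos 7: 'd' -> MATCH
Total matches: 5

5


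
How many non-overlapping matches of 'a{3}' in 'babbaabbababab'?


Pattern 'a{3}' matches exactly 3 consecutive a's (greedy, non-overlapping).
String: 'babbaabbababab'
Scanning for runs of a's:
  Run at pos 1: 'a' (length 1) -> 0 match(es)
  Run at pos 4: 'aa' (length 2) -> 0 match(es)
  Run at pos 8: 'a' (length 1) -> 0 match(es)
  Run at pos 10: 'a' (length 1) -> 0 match(es)
  Run at pos 12: 'a' (length 1) -> 0 match(es)
Matches found: []
Total: 0

0


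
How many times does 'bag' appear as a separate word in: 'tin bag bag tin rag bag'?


Scanning each word for exact match 'bag':
  Word 1: 'tin' -> no
  Word 2: 'bag' -> MATCH
  Word 3: 'bag' -> MATCH
  Word 4: 'tin' -> no
  Word 5: 'rag' -> no
  Word 6: 'bag' -> MATCH
Total matches: 3

3


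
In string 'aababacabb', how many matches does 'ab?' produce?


Pattern 'ab?' matches 'a' optionally followed by 'b'.
String: 'aababacabb'
Scanning left to right for 'a' then checking next char:
  Match 1: 'a' (a not followed by b)
  Match 2: 'ab' (a followed by b)
  Match 3: 'ab' (a followed by b)
  Match 4: 'a' (a not followed by b)
  Match 5: 'ab' (a followed by b)
Total matches: 5

5


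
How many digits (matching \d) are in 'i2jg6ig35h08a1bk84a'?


\d matches any digit 0-9.
Scanning 'i2jg6ig35h08a1bk84a':
  pos 1: '2' -> DIGIT
  pos 4: '6' -> DIGIT
  pos 7: '3' -> DIGIT
  pos 8: '5' -> DIGIT
  pos 10: '0' -> DIGIT
  pos 11: '8' -> DIGIT
  pos 13: '1' -> DIGIT
  pos 16: '8' -> DIGIT
  pos 17: '4' -> DIGIT
Digits found: ['2', '6', '3', '5', '0', '8', '1', '8', '4']
Total: 9

9


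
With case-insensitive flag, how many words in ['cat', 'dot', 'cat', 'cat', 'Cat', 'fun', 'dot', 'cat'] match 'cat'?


Case-insensitive matching: compare each word's lowercase form to 'cat'.
  'cat' -> lower='cat' -> MATCH
  'dot' -> lower='dot' -> no
  'cat' -> lower='cat' -> MATCH
  'cat' -> lower='cat' -> MATCH
  'Cat' -> lower='cat' -> MATCH
  'fun' -> lower='fun' -> no
  'dot' -> lower='dot' -> no
  'cat' -> lower='cat' -> MATCH
Matches: ['cat', 'cat', 'cat', 'Cat', 'cat']
Count: 5

5


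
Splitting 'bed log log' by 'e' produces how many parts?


Splitting by 'e' breaks the string at each occurrence of the separator.
Text: 'bed log log'
Parts after split:
  Part 1: 'b'
  Part 2: 'd log log'
Total parts: 2

2


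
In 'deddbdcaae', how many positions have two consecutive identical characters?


Looking for consecutive identical characters in 'deddbdcaae':
  pos 0-1: 'd' vs 'e' -> different
  pos 1-2: 'e' vs 'd' -> different
  pos 2-3: 'd' vs 'd' -> MATCH ('dd')
  pos 3-4: 'd' vs 'b' -> different
  pos 4-5: 'b' vs 'd' -> different
  pos 5-6: 'd' vs 'c' -> different
  pos 6-7: 'c' vs 'a' -> different
  pos 7-8: 'a' vs 'a' -> MATCH ('aa')
  pos 8-9: 'a' vs 'e' -> different
Consecutive identical pairs: ['dd', 'aa']
Count: 2

2


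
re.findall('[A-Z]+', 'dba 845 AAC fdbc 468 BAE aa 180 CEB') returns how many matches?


Pattern '[A-Z]+' finds one or more uppercase letters.
Text: 'dba 845 AAC fdbc 468 BAE aa 180 CEB'
Scanning for matches:
  Match 1: 'AAC'
  Match 2: 'BAE'
  Match 3: 'CEB'
Total matches: 3

3


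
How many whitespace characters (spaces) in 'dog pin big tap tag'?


\s matches whitespace characters (spaces, tabs, etc.).
Text: 'dog pin big tap tag'
This text has 5 words separated by spaces.
Number of spaces = number of words - 1 = 5 - 1 = 4

4


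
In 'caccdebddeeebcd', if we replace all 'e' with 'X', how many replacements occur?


re.sub('e', 'X', text) replaces every occurrence of 'e' with 'X'.
Text: 'caccdebddeeebcd'
Scanning for 'e':
  pos 5: 'e' -> replacement #1
  pos 9: 'e' -> replacement #2
  pos 10: 'e' -> replacement #3
  pos 11: 'e' -> replacement #4
Total replacements: 4

4


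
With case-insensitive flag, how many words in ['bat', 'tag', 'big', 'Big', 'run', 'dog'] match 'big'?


Case-insensitive matching: compare each word's lowercase form to 'big'.
  'bat' -> lower='bat' -> no
  'tag' -> lower='tag' -> no
  'big' -> lower='big' -> MATCH
  'Big' -> lower='big' -> MATCH
  'run' -> lower='run' -> no
  'dog' -> lower='dog' -> no
Matches: ['big', 'Big']
Count: 2

2


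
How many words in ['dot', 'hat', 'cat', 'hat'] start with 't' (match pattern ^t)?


Pattern ^t anchors to start of word. Check which words begin with 't':
  'dot' -> no
  'hat' -> no
  'cat' -> no
  'hat' -> no
Matching words: []
Count: 0

0


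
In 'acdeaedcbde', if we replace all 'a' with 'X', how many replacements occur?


re.sub('a', 'X', text) replaces every occurrence of 'a' with 'X'.
Text: 'acdeaedcbde'
Scanning for 'a':
  pos 0: 'a' -> replacement #1
  pos 4: 'a' -> replacement #2
Total replacements: 2

2


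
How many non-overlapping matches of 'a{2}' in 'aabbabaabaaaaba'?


Pattern 'a{2}' matches exactly 2 consecutive a's (greedy, non-overlapping).
String: 'aabbabaabaaaaba'
Scanning for runs of a's:
  Run at pos 0: 'aa' (length 2) -> 1 match(es)
  Run at pos 4: 'a' (length 1) -> 0 match(es)
  Run at pos 6: 'aa' (length 2) -> 1 match(es)
  Run at pos 9: 'aaaa' (length 4) -> 2 match(es)
  Run at pos 14: 'a' (length 1) -> 0 match(es)
Matches found: ['aa', 'aa', 'aa', 'aa']
Total: 4

4


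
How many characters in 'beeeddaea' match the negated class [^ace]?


Negated class [^ace] matches any char NOT in {a, c, e}
Scanning 'beeeddaea':
  pos 0: 'b' -> MATCH
  pos 1: 'e' -> no (excluded)
  pos 2: 'e' -> no (excluded)
  pos 3: 'e' -> no (excluded)
  pos 4: 'd' -> MATCH
  pos 5: 'd' -> MATCH
  pos 6: 'a' -> no (excluded)
  pos 7: 'e' -> no (excluded)
  pos 8: 'a' -> no (excluded)
Total matches: 3

3


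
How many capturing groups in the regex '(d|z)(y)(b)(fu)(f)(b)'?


To count capturing groups, count each '(' that starts a group.
Pattern: '(d|z)(y)(b)(fu)(f)(b)'
Walking through the pattern:
  Position 0: '(' -> group #1
  Position 5: '(' -> group #2
  Position 8: '(' -> group #3
  Position 11: '(' -> group #4
  Position 15: '(' -> group #5
  Position 18: '(' -> group #6
Total capturing groups: 6

6


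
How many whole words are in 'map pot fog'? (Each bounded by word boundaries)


Word boundaries (\b) mark the start/end of each word.
Text: 'map pot fog'
Splitting by whitespace:
  Word 1: 'map'
  Word 2: 'pot'
  Word 3: 'fog'
Total whole words: 3

3


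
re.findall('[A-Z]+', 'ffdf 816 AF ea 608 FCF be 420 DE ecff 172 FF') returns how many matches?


Pattern '[A-Z]+' finds one or more uppercase letters.
Text: 'ffdf 816 AF ea 608 FCF be 420 DE ecff 172 FF'
Scanning for matches:
  Match 1: 'AF'
  Match 2: 'FCF'
  Match 3: 'DE'
  Match 4: 'FF'
Total matches: 4

4


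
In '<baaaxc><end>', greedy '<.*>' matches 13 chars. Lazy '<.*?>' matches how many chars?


Greedy '<.*>' tries to match as MUCH as possible.
Lazy '<.*?>' tries to match as LITTLE as possible.

String: '<baaaxc><end>'
Greedy '<.*>' starts at first '<' and extends to the LAST '>': '<baaaxc><end>' (13 chars)
Lazy '<.*?>' starts at first '<' and stops at the FIRST '>': '<baaaxc>' (8 chars)

8


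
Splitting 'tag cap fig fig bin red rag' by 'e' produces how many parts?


Splitting by 'e' breaks the string at each occurrence of the separator.
Text: 'tag cap fig fig bin red rag'
Parts after split:
  Part 1: 'tag cap fig fig bin r'
  Part 2: 'd rag'
Total parts: 2

2


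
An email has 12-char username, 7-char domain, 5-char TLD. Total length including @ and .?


An email address has format: username@domain.tld
Username length: 12
'@' character: 1
Domain length: 7
'.' character: 1
TLD length: 5
Total = 12 + 1 + 7 + 1 + 5 = 26

26


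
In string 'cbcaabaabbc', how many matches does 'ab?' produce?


Pattern 'ab?' matches 'a' optionally followed by 'b'.
String: 'cbcaabaabbc'
Scanning left to right for 'a' then checking next char:
  Match 1: 'a' (a not followed by b)
  Match 2: 'ab' (a followed by b)
  Match 3: 'a' (a not followed by b)
  Match 4: 'ab' (a followed by b)
Total matches: 4

4


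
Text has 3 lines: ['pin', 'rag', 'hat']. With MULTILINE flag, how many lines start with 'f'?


With MULTILINE flag, ^ matches the start of each line.
Lines: ['pin', 'rag', 'hat']
Checking which lines start with 'f':
  Line 1: 'pin' -> no
  Line 2: 'rag' -> no
  Line 3: 'hat' -> no
Matching lines: []
Count: 0

0


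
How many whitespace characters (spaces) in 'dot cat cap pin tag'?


\s matches whitespace characters (spaces, tabs, etc.).
Text: 'dot cat cap pin tag'
This text has 5 words separated by spaces.
Number of spaces = number of words - 1 = 5 - 1 = 4

4


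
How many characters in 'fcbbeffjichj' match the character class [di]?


Character class [di] matches any of: {d, i}
Scanning string 'fcbbeffjichj' character by character:
  pos 0: 'f' -> no
  pos 1: 'c' -> no
  pos 2: 'b' -> no
  pos 3: 'b' -> no
  pos 4: 'e' -> no
  pos 5: 'f' -> no
  pos 6: 'f' -> no
  pos 7: 'j' -> no
  pos 8: 'i' -> MATCH
  pos 9: 'c' -> no
  pos 10: 'h' -> no
  pos 11: 'j' -> no
Total matches: 1

1


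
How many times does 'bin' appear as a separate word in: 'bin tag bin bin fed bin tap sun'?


Scanning each word for exact match 'bin':
  Word 1: 'bin' -> MATCH
  Word 2: 'tag' -> no
  Word 3: 'bin' -> MATCH
  Word 4: 'bin' -> MATCH
  Word 5: 'fed' -> no
  Word 6: 'bin' -> MATCH
  Word 7: 'tap' -> no
  Word 8: 'sun' -> no
Total matches: 4

4


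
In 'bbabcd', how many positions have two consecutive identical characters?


Looking for consecutive identical characters in 'bbabcd':
  pos 0-1: 'b' vs 'b' -> MATCH ('bb')
  pos 1-2: 'b' vs 'a' -> different
  pos 2-3: 'a' vs 'b' -> different
  pos 3-4: 'b' vs 'c' -> different
  pos 4-5: 'c' vs 'd' -> different
Consecutive identical pairs: ['bb']
Count: 1

1


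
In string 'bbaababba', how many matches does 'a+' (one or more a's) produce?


Pattern 'a+' matches one or more consecutive a's.
String: 'bbaababba'
Scanning for runs of a:
  Match 1: 'aa' (length 2)
  Match 2: 'a' (length 1)
  Match 3: 'a' (length 1)
Total matches: 3

3


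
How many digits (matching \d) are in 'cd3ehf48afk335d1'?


\d matches any digit 0-9.
Scanning 'cd3ehf48afk335d1':
  pos 2: '3' -> DIGIT
  pos 6: '4' -> DIGIT
  pos 7: '8' -> DIGIT
  pos 11: '3' -> DIGIT
  pos 12: '3' -> DIGIT
  pos 13: '5' -> DIGIT
  pos 15: '1' -> DIGIT
Digits found: ['3', '4', '8', '3', '3', '5', '1']
Total: 7

7


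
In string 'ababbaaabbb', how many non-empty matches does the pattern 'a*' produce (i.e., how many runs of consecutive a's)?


Pattern 'a*' matches zero or more a's. We want non-empty runs of consecutive a's.
String: 'ababbaaabbb'
Walking through the string to find runs of a's:
  Run 1: positions 0-0 -> 'a'
  Run 2: positions 2-2 -> 'a'
  Run 3: positions 5-7 -> 'aaa'
Non-empty runs found: ['a', 'a', 'aaa']
Count: 3

3


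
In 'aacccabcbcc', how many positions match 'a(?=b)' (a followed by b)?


Lookahead 'a(?=b)' matches 'a' only when followed by 'b'.
String: 'aacccabcbcc'
Checking each position where char is 'a':
  pos 0: 'a' -> no (next='a')
  pos 1: 'a' -> no (next='c')
  pos 5: 'a' -> MATCH (next='b')
Matching positions: [5]
Count: 1

1


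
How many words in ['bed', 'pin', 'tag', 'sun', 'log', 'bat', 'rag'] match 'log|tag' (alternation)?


Alternation 'log|tag' matches either 'log' or 'tag'.
Checking each word:
  'bed' -> no
  'pin' -> no
  'tag' -> MATCH
  'sun' -> no
  'log' -> MATCH
  'bat' -> no
  'rag' -> no
Matches: ['tag', 'log']
Count: 2

2


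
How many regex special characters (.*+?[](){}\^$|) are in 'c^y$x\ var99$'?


Regex special characters are: . * + ? [ ] ( ) { } \ ^ $ |
Scanning 'c^y$x\ var99$':
  pos 1: '^' -> SPECIAL
  pos 3: '$' -> SPECIAL
  pos 5: '\' -> SPECIAL
  pos 12: '$' -> SPECIAL
Special chars found: ['^', '$', '\\', '$']
Total: 4

4


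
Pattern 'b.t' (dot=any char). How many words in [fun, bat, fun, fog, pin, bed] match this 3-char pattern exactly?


Pattern 'b.t' means: starts with 'b', any single char, ends with 't'.
Checking each word (must be exactly 3 chars):
  'fun' (len=3): no
  'bat' (len=3): MATCH
  'fun' (len=3): no
  'fog' (len=3): no
  'pin' (len=3): no
  'bed' (len=3): no
Matching words: ['bat']
Total: 1

1


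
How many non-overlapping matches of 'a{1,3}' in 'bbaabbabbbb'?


Pattern 'a{1,3}' matches between 1 and 3 consecutive a's (greedy).
String: 'bbaabbabbbb'
Finding runs of a's and applying greedy matching:
  Run at pos 2: 'aa' (length 2)
  Run at pos 6: 'a' (length 1)
Matches: ['aa', 'a']
Count: 2

2


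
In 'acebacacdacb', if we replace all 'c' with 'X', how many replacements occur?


re.sub('c', 'X', text) replaces every occurrence of 'c' with 'X'.
Text: 'acebacacdacb'
Scanning for 'c':
  pos 1: 'c' -> replacement #1
  pos 5: 'c' -> replacement #2
  pos 7: 'c' -> replacement #3
  pos 10: 'c' -> replacement #4
Total replacements: 4

4


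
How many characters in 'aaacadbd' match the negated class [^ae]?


Negated class [^ae] matches any char NOT in {a, e}
Scanning 'aaacadbd':
  pos 0: 'a' -> no (excluded)
  pos 1: 'a' -> no (excluded)
  pos 2: 'a' -> no (excluded)
  pos 3: 'c' -> MATCH
  pos 4: 'a' -> no (excluded)
  pos 5: 'd' -> MATCH
  pos 6: 'b' -> MATCH
  pos 7: 'd' -> MATCH
Total matches: 4

4


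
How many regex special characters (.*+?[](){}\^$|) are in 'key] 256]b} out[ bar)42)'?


Regex special characters are: . * + ? [ ] ( ) { } \ ^ $ |
Scanning 'key] 256]b} out[ bar)42)':
  pos 3: ']' -> SPECIAL
  pos 8: ']' -> SPECIAL
  pos 10: '}' -> SPECIAL
  pos 15: '[' -> SPECIAL
  pos 20: ')' -> SPECIAL
  pos 23: ')' -> SPECIAL
Special chars found: [']', ']', '}', '[', ')', ')']
Total: 6

6


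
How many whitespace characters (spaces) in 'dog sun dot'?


\s matches whitespace characters (spaces, tabs, etc.).
Text: 'dog sun dot'
This text has 3 words separated by spaces.
Number of spaces = number of words - 1 = 3 - 1 = 2

2


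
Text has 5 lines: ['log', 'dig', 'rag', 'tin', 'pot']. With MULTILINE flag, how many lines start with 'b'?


With MULTILINE flag, ^ matches the start of each line.
Lines: ['log', 'dig', 'rag', 'tin', 'pot']
Checking which lines start with 'b':
  Line 1: 'log' -> no
  Line 2: 'dig' -> no
  Line 3: 'rag' -> no
  Line 4: 'tin' -> no
  Line 5: 'pot' -> no
Matching lines: []
Count: 0

0


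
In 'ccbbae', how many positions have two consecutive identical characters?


Looking for consecutive identical characters in 'ccbbae':
  pos 0-1: 'c' vs 'c' -> MATCH ('cc')
  pos 1-2: 'c' vs 'b' -> different
  pos 2-3: 'b' vs 'b' -> MATCH ('bb')
  pos 3-4: 'b' vs 'a' -> different
  pos 4-5: 'a' vs 'e' -> different
Consecutive identical pairs: ['cc', 'bb']
Count: 2

2


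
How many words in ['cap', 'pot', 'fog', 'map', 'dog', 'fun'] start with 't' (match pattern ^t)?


Pattern ^t anchors to start of word. Check which words begin with 't':
  'cap' -> no
  'pot' -> no
  'fog' -> no
  'map' -> no
  'dog' -> no
  'fun' -> no
Matching words: []
Count: 0

0


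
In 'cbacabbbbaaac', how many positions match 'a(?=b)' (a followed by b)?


Lookahead 'a(?=b)' matches 'a' only when followed by 'b'.
String: 'cbacabbbbaaac'
Checking each position where char is 'a':
  pos 2: 'a' -> no (next='c')
  pos 4: 'a' -> MATCH (next='b')
  pos 9: 'a' -> no (next='a')
  pos 10: 'a' -> no (next='a')
  pos 11: 'a' -> no (next='c')
Matching positions: [4]
Count: 1

1


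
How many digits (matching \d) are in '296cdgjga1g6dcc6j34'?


\d matches any digit 0-9.
Scanning '296cdgjga1g6dcc6j34':
  pos 0: '2' -> DIGIT
  pos 1: '9' -> DIGIT
  pos 2: '6' -> DIGIT
  pos 9: '1' -> DIGIT
  pos 11: '6' -> DIGIT
  pos 15: '6' -> DIGIT
  pos 17: '3' -> DIGIT
  pos 18: '4' -> DIGIT
Digits found: ['2', '9', '6', '1', '6', '6', '3', '4']
Total: 8

8


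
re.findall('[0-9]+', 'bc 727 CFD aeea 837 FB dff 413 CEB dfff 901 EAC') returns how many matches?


Pattern '[0-9]+' finds one or more digits.
Text: 'bc 727 CFD aeea 837 FB dff 413 CEB dfff 901 EAC'
Scanning for matches:
  Match 1: '727'
  Match 2: '837'
  Match 3: '413'
  Match 4: '901'
Total matches: 4

4


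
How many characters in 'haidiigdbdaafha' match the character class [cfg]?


Character class [cfg] matches any of: {c, f, g}
Scanning string 'haidiigdbdaafha' character by character:
  pos 0: 'h' -> no
  pos 1: 'a' -> no
  pos 2: 'i' -> no
  pos 3: 'd' -> no
  pos 4: 'i' -> no
  pos 5: 'i' -> no
  pos 6: 'g' -> MATCH
  pos 7: 'd' -> no
  pos 8: 'b' -> no
  pos 9: 'd' -> no
  pos 10: 'a' -> no
  pos 11: 'a' -> no
  pos 12: 'f' -> MATCH
  pos 13: 'h' -> no
  pos 14: 'a' -> no
Total matches: 2

2


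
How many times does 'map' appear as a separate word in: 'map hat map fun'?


Scanning each word for exact match 'map':
  Word 1: 'map' -> MATCH
  Word 2: 'hat' -> no
  Word 3: 'map' -> MATCH
  Word 4: 'fun' -> no
Total matches: 2

2


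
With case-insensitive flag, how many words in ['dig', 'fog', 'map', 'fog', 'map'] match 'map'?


Case-insensitive matching: compare each word's lowercase form to 'map'.
  'dig' -> lower='dig' -> no
  'fog' -> lower='fog' -> no
  'map' -> lower='map' -> MATCH
  'fog' -> lower='fog' -> no
  'map' -> lower='map' -> MATCH
Matches: ['map', 'map']
Count: 2

2


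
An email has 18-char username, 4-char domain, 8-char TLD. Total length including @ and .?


An email address has format: username@domain.tld
Username length: 18
'@' character: 1
Domain length: 4
'.' character: 1
TLD length: 8
Total = 18 + 1 + 4 + 1 + 8 = 32

32


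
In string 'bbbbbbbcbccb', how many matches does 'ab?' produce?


Pattern 'ab?' matches 'a' optionally followed by 'b'.
String: 'bbbbbbbcbccb'
Scanning left to right for 'a' then checking next char:
Total matches: 0

0


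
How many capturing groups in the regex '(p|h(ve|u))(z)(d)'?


To count capturing groups, count each '(' that starts a group.
Pattern: '(p|h(ve|u))(z)(d)'
Walking through the pattern:
  Position 0: '(' -> group #1
  Position 4: '(' -> group #2
  Position 11: '(' -> group #3
  Position 14: '(' -> group #4
Total capturing groups: 4

4


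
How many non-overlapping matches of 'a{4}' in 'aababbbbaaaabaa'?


Pattern 'a{4}' matches exactly 4 consecutive a's (greedy, non-overlapping).
String: 'aababbbbaaaabaa'
Scanning for runs of a's:
  Run at pos 0: 'aa' (length 2) -> 0 match(es)
  Run at pos 3: 'a' (length 1) -> 0 match(es)
  Run at pos 8: 'aaaa' (length 4) -> 1 match(es)
  Run at pos 13: 'aa' (length 2) -> 0 match(es)
Matches found: ['aaaa']
Total: 1

1


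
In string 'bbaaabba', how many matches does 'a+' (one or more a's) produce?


Pattern 'a+' matches one or more consecutive a's.
String: 'bbaaabba'
Scanning for runs of a:
  Match 1: 'aaa' (length 3)
  Match 2: 'a' (length 1)
Total matches: 2

2


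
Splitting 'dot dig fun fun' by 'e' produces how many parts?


Splitting by 'e' breaks the string at each occurrence of the separator.
Text: 'dot dig fun fun'
Parts after split:
  Part 1: 'dot dig fun fun'
Total parts: 1

1


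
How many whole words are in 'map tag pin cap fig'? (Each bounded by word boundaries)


Word boundaries (\b) mark the start/end of each word.
Text: 'map tag pin cap fig'
Splitting by whitespace:
  Word 1: 'map'
  Word 2: 'tag'
  Word 3: 'pin'
  Word 4: 'cap'
  Word 5: 'fig'
Total whole words: 5

5


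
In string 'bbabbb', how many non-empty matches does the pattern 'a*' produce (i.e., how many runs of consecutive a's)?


Pattern 'a*' matches zero or more a's. We want non-empty runs of consecutive a's.
String: 'bbabbb'
Walking through the string to find runs of a's:
  Run 1: positions 2-2 -> 'a'
Non-empty runs found: ['a']
Count: 1

1


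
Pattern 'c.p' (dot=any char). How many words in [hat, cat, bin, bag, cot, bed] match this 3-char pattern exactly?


Pattern 'c.p' means: starts with 'c', any single char, ends with 'p'.
Checking each word (must be exactly 3 chars):
  'hat' (len=3): no
  'cat' (len=3): no
  'bin' (len=3): no
  'bag' (len=3): no
  'cot' (len=3): no
  'bed' (len=3): no
Matching words: []
Total: 0

0


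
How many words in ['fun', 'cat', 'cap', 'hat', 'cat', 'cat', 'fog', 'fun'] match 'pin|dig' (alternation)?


Alternation 'pin|dig' matches either 'pin' or 'dig'.
Checking each word:
  'fun' -> no
  'cat' -> no
  'cap' -> no
  'hat' -> no
  'cat' -> no
  'cat' -> no
  'fog' -> no
  'fun' -> no
Matches: []
Count: 0

0


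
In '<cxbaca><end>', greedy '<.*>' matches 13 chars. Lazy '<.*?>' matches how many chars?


Greedy '<.*>' tries to match as MUCH as possible.
Lazy '<.*?>' tries to match as LITTLE as possible.

String: '<cxbaca><end>'
Greedy '<.*>' starts at first '<' and extends to the LAST '>': '<cxbaca><end>' (13 chars)
Lazy '<.*?>' starts at first '<' and stops at the FIRST '>': '<cxbaca>' (8 chars)

8


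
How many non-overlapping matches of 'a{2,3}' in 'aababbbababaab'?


Pattern 'a{2,3}' matches between 2 and 3 consecutive a's (greedy).
String: 'aababbbababaab'
Finding runs of a's and applying greedy matching:
  Run at pos 0: 'aa' (length 2)
  Run at pos 3: 'a' (length 1)
  Run at pos 7: 'a' (length 1)
  Run at pos 9: 'a' (length 1)
  Run at pos 11: 'aa' (length 2)
Matches: ['aa', 'aa']
Count: 2

2


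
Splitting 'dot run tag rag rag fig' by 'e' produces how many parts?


Splitting by 'e' breaks the string at each occurrence of the separator.
Text: 'dot run tag rag rag fig'
Parts after split:
  Part 1: 'dot run tag rag rag fig'
Total parts: 1

1


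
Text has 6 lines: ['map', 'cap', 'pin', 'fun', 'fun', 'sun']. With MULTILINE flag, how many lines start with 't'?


With MULTILINE flag, ^ matches the start of each line.
Lines: ['map', 'cap', 'pin', 'fun', 'fun', 'sun']
Checking which lines start with 't':
  Line 1: 'map' -> no
  Line 2: 'cap' -> no
  Line 3: 'pin' -> no
  Line 4: 'fun' -> no
  Line 5: 'fun' -> no
  Line 6: 'sun' -> no
Matching lines: []
Count: 0

0


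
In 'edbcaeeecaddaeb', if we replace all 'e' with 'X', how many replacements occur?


re.sub('e', 'X', text) replaces every occurrence of 'e' with 'X'.
Text: 'edbcaeeecaddaeb'
Scanning for 'e':
  pos 0: 'e' -> replacement #1
  pos 5: 'e' -> replacement #2
  pos 6: 'e' -> replacement #3
  pos 7: 'e' -> replacement #4
  pos 13: 'e' -> replacement #5
Total replacements: 5

5


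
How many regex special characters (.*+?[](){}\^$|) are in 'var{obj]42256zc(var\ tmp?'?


Regex special characters are: . * + ? [ ] ( ) { } \ ^ $ |
Scanning 'var{obj]42256zc(var\ tmp?':
  pos 3: '{' -> SPECIAL
  pos 7: ']' -> SPECIAL
  pos 15: '(' -> SPECIAL
  pos 19: '\' -> SPECIAL
  pos 24: '?' -> SPECIAL
Special chars found: ['{', ']', '(', '\\', '?']
Total: 5

5


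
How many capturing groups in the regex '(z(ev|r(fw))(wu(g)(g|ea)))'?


To count capturing groups, count each '(' that starts a group.
Pattern: '(z(ev|r(fw))(wu(g)(g|ea)))'
Walking through the pattern:
  Position 0: '(' -> group #1
  Position 2: '(' -> group #2
  Position 7: '(' -> group #3
  Position 12: '(' -> group #4
  Position 15: '(' -> group #5
  Position 18: '(' -> group #6
Total capturing groups: 6

6


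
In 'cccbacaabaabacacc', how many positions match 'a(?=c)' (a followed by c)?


Lookahead 'a(?=c)' matches 'a' only when followed by 'c'.
String: 'cccbacaabaabacacc'
Checking each position where char is 'a':
  pos 4: 'a' -> MATCH (next='c')
  pos 6: 'a' -> no (next='a')
  pos 7: 'a' -> no (next='b')
  pos 9: 'a' -> no (next='a')
  pos 10: 'a' -> no (next='b')
  pos 12: 'a' -> MATCH (next='c')
  pos 14: 'a' -> MATCH (next='c')
Matching positions: [4, 12, 14]
Count: 3

3


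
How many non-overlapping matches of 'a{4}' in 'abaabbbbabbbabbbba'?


Pattern 'a{4}' matches exactly 4 consecutive a's (greedy, non-overlapping).
String: 'abaabbbbabbbabbbba'
Scanning for runs of a's:
  Run at pos 0: 'a' (length 1) -> 0 match(es)
  Run at pos 2: 'aa' (length 2) -> 0 match(es)
  Run at pos 8: 'a' (length 1) -> 0 match(es)
  Run at pos 12: 'a' (length 1) -> 0 match(es)
  Run at pos 17: 'a' (length 1) -> 0 match(es)
Matches found: []
Total: 0

0


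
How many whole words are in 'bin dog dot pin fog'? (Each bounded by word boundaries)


Word boundaries (\b) mark the start/end of each word.
Text: 'bin dog dot pin fog'
Splitting by whitespace:
  Word 1: 'bin'
  Word 2: 'dog'
  Word 3: 'dot'
  Word 4: 'pin'
  Word 5: 'fog'
Total whole words: 5

5


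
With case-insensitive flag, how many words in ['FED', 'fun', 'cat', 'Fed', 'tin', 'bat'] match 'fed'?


Case-insensitive matching: compare each word's lowercase form to 'fed'.
  'FED' -> lower='fed' -> MATCH
  'fun' -> lower='fun' -> no
  'cat' -> lower='cat' -> no
  'Fed' -> lower='fed' -> MATCH
  'tin' -> lower='tin' -> no
  'bat' -> lower='bat' -> no
Matches: ['FED', 'Fed']
Count: 2

2


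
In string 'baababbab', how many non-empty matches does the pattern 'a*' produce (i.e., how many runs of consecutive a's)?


Pattern 'a*' matches zero or more a's. We want non-empty runs of consecutive a's.
String: 'baababbab'
Walking through the string to find runs of a's:
  Run 1: positions 1-2 -> 'aa'
  Run 2: positions 4-4 -> 'a'
  Run 3: positions 7-7 -> 'a'
Non-empty runs found: ['aa', 'a', 'a']
Count: 3

3


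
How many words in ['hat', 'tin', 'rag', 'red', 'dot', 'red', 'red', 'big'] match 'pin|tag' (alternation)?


Alternation 'pin|tag' matches either 'pin' or 'tag'.
Checking each word:
  'hat' -> no
  'tin' -> no
  'rag' -> no
  'red' -> no
  'dot' -> no
  'red' -> no
  'red' -> no
  'big' -> no
Matches: []
Count: 0

0


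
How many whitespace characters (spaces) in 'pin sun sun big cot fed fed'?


\s matches whitespace characters (spaces, tabs, etc.).
Text: 'pin sun sun big cot fed fed'
This text has 7 words separated by spaces.
Number of spaces = number of words - 1 = 7 - 1 = 6

6


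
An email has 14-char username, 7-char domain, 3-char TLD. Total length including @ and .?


An email address has format: username@domain.tld
Username length: 14
'@' character: 1
Domain length: 7
'.' character: 1
TLD length: 3
Total = 14 + 1 + 7 + 1 + 3 = 26

26


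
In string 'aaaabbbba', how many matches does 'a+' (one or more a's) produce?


Pattern 'a+' matches one or more consecutive a's.
String: 'aaaabbbba'
Scanning for runs of a:
  Match 1: 'aaaa' (length 4)
  Match 2: 'a' (length 1)
Total matches: 2

2


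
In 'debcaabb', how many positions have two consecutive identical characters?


Looking for consecutive identical characters in 'debcaabb':
  pos 0-1: 'd' vs 'e' -> different
  pos 1-2: 'e' vs 'b' -> different
  pos 2-3: 'b' vs 'c' -> different
  pos 3-4: 'c' vs 'a' -> different
  pos 4-5: 'a' vs 'a' -> MATCH ('aa')
  pos 5-6: 'a' vs 'b' -> different
  pos 6-7: 'b' vs 'b' -> MATCH ('bb')
Consecutive identical pairs: ['aa', 'bb']
Count: 2

2


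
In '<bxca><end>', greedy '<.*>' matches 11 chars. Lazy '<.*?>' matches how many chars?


Greedy '<.*>' tries to match as MUCH as possible.
Lazy '<.*?>' tries to match as LITTLE as possible.

String: '<bxca><end>'
Greedy '<.*>' starts at first '<' and extends to the LAST '>': '<bxca><end>' (11 chars)
Lazy '<.*?>' starts at first '<' and stops at the FIRST '>': '<bxca>' (6 chars)

6


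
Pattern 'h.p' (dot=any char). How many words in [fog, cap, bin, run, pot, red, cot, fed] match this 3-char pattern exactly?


Pattern 'h.p' means: starts with 'h', any single char, ends with 'p'.
Checking each word (must be exactly 3 chars):
  'fog' (len=3): no
  'cap' (len=3): no
  'bin' (len=3): no
  'run' (len=3): no
  'pot' (len=3): no
  'red' (len=3): no
  'cot' (len=3): no
  'fed' (len=3): no
Matching words: []
Total: 0

0


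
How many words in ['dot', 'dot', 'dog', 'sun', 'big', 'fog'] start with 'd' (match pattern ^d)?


Pattern ^d anchors to start of word. Check which words begin with 'd':
  'dot' -> MATCH (starts with 'd')
  'dot' -> MATCH (starts with 'd')
  'dog' -> MATCH (starts with 'd')
  'sun' -> no
  'big' -> no
  'fog' -> no
Matching words: ['dot', 'dot', 'dog']
Count: 3

3


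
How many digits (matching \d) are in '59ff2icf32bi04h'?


\d matches any digit 0-9.
Scanning '59ff2icf32bi04h':
  pos 0: '5' -> DIGIT
  pos 1: '9' -> DIGIT
  pos 4: '2' -> DIGIT
  pos 8: '3' -> DIGIT
  pos 9: '2' -> DIGIT
  pos 12: '0' -> DIGIT
  pos 13: '4' -> DIGIT
Digits found: ['5', '9', '2', '3', '2', '0', '4']
Total: 7

7


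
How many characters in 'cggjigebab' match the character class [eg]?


Character class [eg] matches any of: {e, g}
Scanning string 'cggjigebab' character by character:
  pos 0: 'c' -> no
  pos 1: 'g' -> MATCH
  pos 2: 'g' -> MATCH
  pos 3: 'j' -> no
  pos 4: 'i' -> no
  pos 5: 'g' -> MATCH
  pos 6: 'e' -> MATCH
  pos 7: 'b' -> no
  pos 8: 'a' -> no
  pos 9: 'b' -> no
Total matches: 4

4


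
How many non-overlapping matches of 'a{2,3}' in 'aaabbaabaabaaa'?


Pattern 'a{2,3}' matches between 2 and 3 consecutive a's (greedy).
String: 'aaabbaabaabaaa'
Finding runs of a's and applying greedy matching:
  Run at pos 0: 'aaa' (length 3)
  Run at pos 5: 'aa' (length 2)
  Run at pos 8: 'aa' (length 2)
  Run at pos 11: 'aaa' (length 3)
Matches: ['aaa', 'aa', 'aa', 'aaa']
Count: 4

4


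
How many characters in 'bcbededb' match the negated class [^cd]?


Negated class [^cd] matches any char NOT in {c, d}
Scanning 'bcbededb':
  pos 0: 'b' -> MATCH
  pos 1: 'c' -> no (excluded)
  pos 2: 'b' -> MATCH
  pos 3: 'e' -> MATCH
  pos 4: 'd' -> no (excluded)
  pos 5: 'e' -> MATCH
  pos 6: 'd' -> no (excluded)
  pos 7: 'b' -> MATCH
Total matches: 5

5


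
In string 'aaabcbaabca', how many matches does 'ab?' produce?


Pattern 'ab?' matches 'a' optionally followed by 'b'.
String: 'aaabcbaabca'
Scanning left to right for 'a' then checking next char:
  Match 1: 'a' (a not followed by b)
  Match 2: 'a' (a not followed by b)
  Match 3: 'ab' (a followed by b)
  Match 4: 'a' (a not followed by b)
  Match 5: 'ab' (a followed by b)
  Match 6: 'a' (a not followed by b)
Total matches: 6

6


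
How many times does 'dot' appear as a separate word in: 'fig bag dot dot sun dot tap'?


Scanning each word for exact match 'dot':
  Word 1: 'fig' -> no
  Word 2: 'bag' -> no
  Word 3: 'dot' -> MATCH
  Word 4: 'dot' -> MATCH
  Word 5: 'sun' -> no
  Word 6: 'dot' -> MATCH
  Word 7: 'tap' -> no
Total matches: 3

3


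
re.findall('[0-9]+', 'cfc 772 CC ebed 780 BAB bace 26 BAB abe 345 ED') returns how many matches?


Pattern '[0-9]+' finds one or more digits.
Text: 'cfc 772 CC ebed 780 BAB bace 26 BAB abe 345 ED'
Scanning for matches:
  Match 1: '772'
  Match 2: '780'
  Match 3: '26'
  Match 4: '345'
Total matches: 4

4


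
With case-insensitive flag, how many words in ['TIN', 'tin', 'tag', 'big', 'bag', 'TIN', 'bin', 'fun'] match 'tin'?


Case-insensitive matching: compare each word's lowercase form to 'tin'.
  'TIN' -> lower='tin' -> MATCH
  'tin' -> lower='tin' -> MATCH
  'tag' -> lower='tag' -> no
  'big' -> lower='big' -> no
  'bag' -> lower='bag' -> no
  'TIN' -> lower='tin' -> MATCH
  'bin' -> lower='bin' -> no
  'fun' -> lower='fun' -> no
Matches: ['TIN', 'tin', 'TIN']
Count: 3

3


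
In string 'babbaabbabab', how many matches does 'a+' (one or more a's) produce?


Pattern 'a+' matches one or more consecutive a's.
String: 'babbaabbabab'
Scanning for runs of a:
  Match 1: 'a' (length 1)
  Match 2: 'aa' (length 2)
  Match 3: 'a' (length 1)
  Match 4: 'a' (length 1)
Total matches: 4

4


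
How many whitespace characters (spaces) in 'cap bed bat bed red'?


\s matches whitespace characters (spaces, tabs, etc.).
Text: 'cap bed bat bed red'
This text has 5 words separated by spaces.
Number of spaces = number of words - 1 = 5 - 1 = 4

4


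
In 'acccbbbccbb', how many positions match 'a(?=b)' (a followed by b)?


Lookahead 'a(?=b)' matches 'a' only when followed by 'b'.
String: 'acccbbbccbb'
Checking each position where char is 'a':
  pos 0: 'a' -> no (next='c')
Matching positions: []
Count: 0

0


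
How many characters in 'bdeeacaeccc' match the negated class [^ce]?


Negated class [^ce] matches any char NOT in {c, e}
Scanning 'bdeeacaeccc':
  pos 0: 'b' -> MATCH
  pos 1: 'd' -> MATCH
  pos 2: 'e' -> no (excluded)
  pos 3: 'e' -> no (excluded)
  pos 4: 'a' -> MATCH
  pos 5: 'c' -> no (excluded)
  pos 6: 'a' -> MATCH
  pos 7: 'e' -> no (excluded)
  pos 8: 'c' -> no (excluded)
  pos 9: 'c' -> no (excluded)
  pos 10: 'c' -> no (excluded)
Total matches: 4

4


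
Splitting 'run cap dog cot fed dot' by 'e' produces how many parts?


Splitting by 'e' breaks the string at each occurrence of the separator.
Text: 'run cap dog cot fed dot'
Parts after split:
  Part 1: 'run cap dog cot f'
  Part 2: 'd dot'
Total parts: 2

2


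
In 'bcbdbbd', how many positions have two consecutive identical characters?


Looking for consecutive identical characters in 'bcbdbbd':
  pos 0-1: 'b' vs 'c' -> different
  pos 1-2: 'c' vs 'b' -> different
  pos 2-3: 'b' vs 'd' -> different
  pos 3-4: 'd' vs 'b' -> different
  pos 4-5: 'b' vs 'b' -> MATCH ('bb')
  pos 5-6: 'b' vs 'd' -> different
Consecutive identical pairs: ['bb']
Count: 1

1


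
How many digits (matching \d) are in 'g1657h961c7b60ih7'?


\d matches any digit 0-9.
Scanning 'g1657h961c7b60ih7':
  pos 1: '1' -> DIGIT
  pos 2: '6' -> DIGIT
  pos 3: '5' -> DIGIT
  pos 4: '7' -> DIGIT
  pos 6: '9' -> DIGIT
  pos 7: '6' -> DIGIT
  pos 8: '1' -> DIGIT
  pos 10: '7' -> DIGIT
  pos 12: '6' -> DIGIT
  pos 13: '0' -> DIGIT
  pos 16: '7' -> DIGIT
Digits found: ['1', '6', '5', '7', '9', '6', '1', '7', '6', '0', '7']
Total: 11

11


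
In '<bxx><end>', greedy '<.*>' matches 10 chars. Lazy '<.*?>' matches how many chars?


Greedy '<.*>' tries to match as MUCH as possible.
Lazy '<.*?>' tries to match as LITTLE as possible.

String: '<bxx><end>'
Greedy '<.*>' starts at first '<' and extends to the LAST '>': '<bxx><end>' (10 chars)
Lazy '<.*?>' starts at first '<' and stops at the FIRST '>': '<bxx>' (5 chars)

5


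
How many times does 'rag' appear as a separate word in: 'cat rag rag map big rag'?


Scanning each word for exact match 'rag':
  Word 1: 'cat' -> no
  Word 2: 'rag' -> MATCH
  Word 3: 'rag' -> MATCH
  Word 4: 'map' -> no
  Word 5: 'big' -> no
  Word 6: 'rag' -> MATCH
Total matches: 3

3


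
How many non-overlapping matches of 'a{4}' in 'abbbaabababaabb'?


Pattern 'a{4}' matches exactly 4 consecutive a's (greedy, non-overlapping).
String: 'abbbaabababaabb'
Scanning for runs of a's:
  Run at pos 0: 'a' (length 1) -> 0 match(es)
  Run at pos 4: 'aa' (length 2) -> 0 match(es)
  Run at pos 7: 'a' (length 1) -> 0 match(es)
  Run at pos 9: 'a' (length 1) -> 0 match(es)
  Run at pos 11: 'aa' (length 2) -> 0 match(es)
Matches found: []
Total: 0

0


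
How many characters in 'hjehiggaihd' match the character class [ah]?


Character class [ah] matches any of: {a, h}
Scanning string 'hjehiggaihd' character by character:
  pos 0: 'h' -> MATCH
  pos 1: 'j' -> no
  pos 2: 'e' -> no
  pos 3: 'h' -> MATCH
  pos 4: 'i' -> no
  pos 5: 'g' -> no
  pos 6: 'g' -> no
  pos 7: 'a' -> MATCH
  pos 8: 'i' -> no
  pos 9: 'h' -> MATCH
  pos 10: 'd' -> no
Total matches: 4

4
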